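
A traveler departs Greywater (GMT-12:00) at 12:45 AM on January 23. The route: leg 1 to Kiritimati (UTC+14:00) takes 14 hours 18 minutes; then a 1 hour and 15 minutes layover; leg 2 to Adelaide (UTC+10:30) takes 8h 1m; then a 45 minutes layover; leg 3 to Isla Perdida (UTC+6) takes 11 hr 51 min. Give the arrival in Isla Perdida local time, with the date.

6:55 AM on January 25

Convert departure to UTC: 12:45 AM + 12:00 = 12:45 PM UTC on Jan 23.
Add 14 hours and 18 minutes leg 1 → 3:03 AM UTC (Jan 24).
Add 1 hour 15 minutes layover in Kiritimati → 4:18 AM UTC.
Add 8 hours 1 minute leg 2 → 12:19 PM UTC.
Add 45 minutes layover in Adelaide → 1:04 PM UTC.
Add 11 hours 51 minutes leg 3 → 12:55 AM UTC (Jan 25).
Isla Perdida is UTC+6:00, so local arrival = 12:55 AM + 6:00 = 6:55 AM on Jan 25.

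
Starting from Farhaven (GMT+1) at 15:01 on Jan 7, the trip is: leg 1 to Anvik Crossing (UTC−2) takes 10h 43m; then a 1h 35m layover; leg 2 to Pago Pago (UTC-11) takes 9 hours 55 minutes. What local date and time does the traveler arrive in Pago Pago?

01:14 on January 8

Convert departure to UTC: 15:01 − 1:00 = 14:01 UTC on Jan 7.
Add 10 hours and 43 minutes leg 1 → 00:44 UTC (Jan 8).
Add 1 hour 35 minutes layover in Anvik Crossing → 02:19 UTC.
Add 9 hours 55 minutes leg 2 → 12:14 UTC.
Pago Pago is UTC−11:00, so local arrival = 12:14 − 11:00 = 01:14 on Jan 8.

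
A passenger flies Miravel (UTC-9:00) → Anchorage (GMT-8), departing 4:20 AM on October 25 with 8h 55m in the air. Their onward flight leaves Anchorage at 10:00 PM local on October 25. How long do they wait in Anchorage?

Convert departure to UTC: 4:20 AM + 9:00 = 1:20 PM UTC on Oct 25.
Add 8 hours 55 minutes flight time → 10:15 PM UTC.
Anchorage is UTC−8:00, so local arrival = 10:15 PM − 8:00 = 2:15 PM on Oct 25.
Layover = 10:00 PM − 2:15 PM = 7 hours 45 minutes.

7 hours 45 minutes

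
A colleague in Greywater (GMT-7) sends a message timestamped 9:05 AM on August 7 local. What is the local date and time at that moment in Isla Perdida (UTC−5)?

Isla Perdida is 2:00 ahead of Greywater.
Shift by the zone difference: 9:05 AM + 2:00 = 11:05 AM on Aug 7 in Isla Perdida.

11:05 AM on August 7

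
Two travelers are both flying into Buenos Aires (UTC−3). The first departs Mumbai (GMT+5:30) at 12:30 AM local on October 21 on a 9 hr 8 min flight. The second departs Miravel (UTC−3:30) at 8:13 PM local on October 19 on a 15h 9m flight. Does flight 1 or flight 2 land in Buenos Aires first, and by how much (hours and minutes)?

the second, by 13 hours 16 minutes

Flight 1 in UTC: 12:30 AM − 5:30 = 7:00 PM on Oct 20.
+9 hours 8 minutes → arrive 4:08 AM UTC on Oct 21.
Flight 2 in UTC: 8:13 PM + 3:30 = 11:43 PM on Oct 19.
+15 hours 9 minutes → arrive 2:52 PM UTC on Oct 20.
Flight 2 lands earlier by 13 hours 16 minutes.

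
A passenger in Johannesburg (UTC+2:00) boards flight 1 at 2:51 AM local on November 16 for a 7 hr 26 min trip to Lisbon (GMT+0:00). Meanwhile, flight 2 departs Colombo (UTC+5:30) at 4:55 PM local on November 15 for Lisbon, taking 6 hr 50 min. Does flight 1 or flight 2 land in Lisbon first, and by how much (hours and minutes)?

Flight 1 in UTC: 2:51 AM − 2:00 = 12:51 AM on Nov 16.
+7 hours 26 minutes → arrive 8:17 AM UTC on Nov 16.
Flight 2 in UTC: 4:55 PM − 5:30 = 11:25 AM on Nov 15.
+6 hours and 50 minutes → arrive 6:15 PM UTC on Nov 15.
Flight 2 lands earlier by 14 hours 2 minutes.

the second, by 14 hours 2 minutes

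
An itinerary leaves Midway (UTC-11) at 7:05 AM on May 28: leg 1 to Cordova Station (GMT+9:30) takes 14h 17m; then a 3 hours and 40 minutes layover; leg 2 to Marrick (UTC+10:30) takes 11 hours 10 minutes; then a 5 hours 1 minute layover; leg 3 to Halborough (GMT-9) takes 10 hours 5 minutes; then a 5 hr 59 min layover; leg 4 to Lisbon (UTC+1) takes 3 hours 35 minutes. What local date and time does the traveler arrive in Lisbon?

12:52 AM on May 31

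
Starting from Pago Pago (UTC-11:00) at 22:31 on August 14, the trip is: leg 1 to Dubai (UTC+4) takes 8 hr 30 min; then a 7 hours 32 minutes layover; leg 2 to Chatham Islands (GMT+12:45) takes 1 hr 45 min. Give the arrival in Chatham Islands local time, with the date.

16:03 on Aug 16

Convert departure to UTC: 22:31 + 11:00 = 09:31 UTC on Aug 15.
Add 8 hours and 30 minutes leg 1 → 18:01 UTC.
Add 7 hours and 32 minutes layover in Dubai → 01:33 UTC (Aug 16).
Add 1 hour and 45 minutes leg 2 → 03:18 UTC.
Chatham Islands is UTC+12:45, so local arrival = 03:18 + 12:45 = 16:03 on Aug 16.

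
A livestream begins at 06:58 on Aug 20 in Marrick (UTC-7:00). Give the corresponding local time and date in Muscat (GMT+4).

Muscat is 11:00 ahead of Marrick.
Shift by the zone difference: 06:58 + 11:00 = 17:58 on Aug 20 in Muscat.

17:58 on Aug 20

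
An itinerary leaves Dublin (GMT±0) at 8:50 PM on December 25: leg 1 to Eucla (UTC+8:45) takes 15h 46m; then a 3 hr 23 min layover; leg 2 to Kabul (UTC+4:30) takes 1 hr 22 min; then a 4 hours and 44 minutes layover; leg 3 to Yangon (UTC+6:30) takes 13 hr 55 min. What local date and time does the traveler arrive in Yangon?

6:30 PM on December 27

Dublin is at UTC+0, so departure is already 8:50 PM UTC on Dec 25.
Add 15 hours 46 minutes leg 1 → 12:36 PM UTC (Dec 26).
Add 3 hours 23 minutes layover in Eucla → 3:59 PM UTC.
Add 1 hour 22 minutes leg 2 → 5:21 PM UTC.
Add 4 hours and 44 minutes layover in Kabul → 10:05 PM UTC.
Add 13 hours 55 minutes leg 3 → 12:00 PM UTC (Dec 27).
Yangon is UTC+6:30, so local arrival = 12:00 PM + 6:30 = 6:30 PM on Dec 27.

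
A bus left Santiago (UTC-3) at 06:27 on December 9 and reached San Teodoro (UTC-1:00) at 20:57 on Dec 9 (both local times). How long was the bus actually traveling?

Departure in UTC: 06:27 + 3:00 = 09:27 on Dec 9.
Arrival in UTC: 20:57 + 1:00 = 21:57 on Dec 9.
Elapsed = 21:57 − 09:27 = 12 hours 30 minutes.

12 hours 30 minutes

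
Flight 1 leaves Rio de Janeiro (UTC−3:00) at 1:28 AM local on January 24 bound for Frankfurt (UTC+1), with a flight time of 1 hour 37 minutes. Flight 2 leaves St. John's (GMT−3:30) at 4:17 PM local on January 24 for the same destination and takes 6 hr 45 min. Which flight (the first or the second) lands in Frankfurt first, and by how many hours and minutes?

Flight 1 in UTC: 1:28 AM + 3:00 = 4:28 AM on Jan 24.
+1 hour and 37 minutes → arrive 6:05 AM UTC on Jan 24.
Flight 2 in UTC: 4:17 PM + 3:30 = 7:47 PM on Jan 24.
+6 hours 45 minutes → arrive 2:32 AM UTC on Jan 25.
Flight 1 lands earlier by 20 hours 27 minutes.

the first, by 20 hours 27 minutes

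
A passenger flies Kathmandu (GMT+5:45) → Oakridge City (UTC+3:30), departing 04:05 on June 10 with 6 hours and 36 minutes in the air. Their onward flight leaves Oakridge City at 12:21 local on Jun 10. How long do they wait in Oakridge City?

3 hours 55 minutes

Convert departure to UTC: 04:05 − 5:45 = 22:20 UTC on Jun 9.
Add 6 hours and 36 minutes flight time → 04:56 UTC (Jun 10).
Oakridge City is UTC+3:30, so local arrival = 04:56 + 3:30 = 08:26 on Jun 10.
Layover = 12:21 − 08:26 = 3 hours 55 minutes.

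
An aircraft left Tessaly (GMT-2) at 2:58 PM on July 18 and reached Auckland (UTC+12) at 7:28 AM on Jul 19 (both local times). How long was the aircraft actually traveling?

Departure in UTC: 2:58 PM + 2:00 = 4:58 PM on Jul 18.
Arrival in UTC: 7:28 AM − 12:00 = 7:28 PM on Jul 18.
Elapsed = 7:28 PM − 4:58 PM = 2 hours 30 minutes.

2 hours 30 minutes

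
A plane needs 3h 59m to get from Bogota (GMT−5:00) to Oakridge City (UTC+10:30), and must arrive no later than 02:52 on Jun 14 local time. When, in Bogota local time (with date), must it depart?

Target arrival in UTC: 02:52 − 10:30 = 16:22 on Jun 13.
Subtract 3 hours 59 minutes → departure 12:23 UTC on Jun 13.
Bogota is UTC−5:00: 12:23 − 5:00 = 07:23 on Jun 13.

07:23 on Jun 13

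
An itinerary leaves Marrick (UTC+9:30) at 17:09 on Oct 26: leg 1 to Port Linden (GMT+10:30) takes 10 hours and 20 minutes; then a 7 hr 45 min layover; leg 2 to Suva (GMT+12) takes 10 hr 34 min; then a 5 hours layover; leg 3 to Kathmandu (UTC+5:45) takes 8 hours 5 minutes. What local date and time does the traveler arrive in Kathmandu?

07:08 on October 28

Convert departure to UTC: 17:09 − 9:30 = 07:39 UTC on Oct 26.
Add 10 hours and 20 minutes leg 1 → 17:59 UTC.
Add 7 hours 45 minutes layover in Port Linden → 01:44 UTC (Oct 27).
Add 10 hours and 34 minutes leg 2 → 12:18 UTC.
Add 5 hours layover in Suva → 17:18 UTC.
Add 8 hours and 5 minutes leg 3 → 01:23 UTC (Oct 28).
Kathmandu is UTC+5:45, so local arrival = 01:23 + 5:45 = 07:08 on Oct 28.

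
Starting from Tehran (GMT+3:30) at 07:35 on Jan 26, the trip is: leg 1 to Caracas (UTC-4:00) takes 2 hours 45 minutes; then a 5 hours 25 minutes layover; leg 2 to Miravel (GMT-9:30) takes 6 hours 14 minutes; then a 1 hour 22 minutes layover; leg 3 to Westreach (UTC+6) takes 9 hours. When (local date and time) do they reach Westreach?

10:51 on January 27

Convert departure to UTC: 07:35 − 3:30 = 04:05 UTC on Jan 26.
Add 2 hours 45 minutes leg 1 → 06:50 UTC.
Add 5 hours 25 minutes layover in Caracas → 12:15 UTC.
Add 6 hours 14 minutes leg 2 → 18:29 UTC.
Add 1 hour 22 minutes layover in Miravel → 19:51 UTC.
Add 9 hours leg 3 → 04:51 UTC (Jan 27).
Westreach is UTC+6:00, so local arrival = 04:51 + 6:00 = 10:51 on Jan 27.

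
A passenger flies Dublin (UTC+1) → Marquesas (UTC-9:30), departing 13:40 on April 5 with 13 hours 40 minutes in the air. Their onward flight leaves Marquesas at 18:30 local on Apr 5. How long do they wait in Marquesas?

Convert departure to UTC: 13:40 − 1:00 = 12:40 UTC on Apr 5.
Add 13 hours 40 minutes flight time → 02:20 UTC (Apr 6).
Marquesas is UTC−9:30, so local arrival = 02:20 − 9:30 = 16:50 on Apr 5.
Layover = 18:30 − 16:50 = 1 hour 40 minutes.

1 hour 40 minutes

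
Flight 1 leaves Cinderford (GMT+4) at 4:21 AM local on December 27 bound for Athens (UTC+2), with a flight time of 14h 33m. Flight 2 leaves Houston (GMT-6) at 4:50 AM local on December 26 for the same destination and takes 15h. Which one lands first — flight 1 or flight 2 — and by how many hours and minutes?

Flight 1 in UTC: 4:21 AM − 4:00 = 12:21 AM on Dec 27.
+14 hours and 33 minutes → arrive 2:54 PM UTC on Dec 27.
Flight 2 in UTC: 4:50 AM + 6:00 = 10:50 AM on Dec 26.
+15 hours → arrive 1:50 AM UTC on Dec 27.
Flight 2 lands earlier by 13 hours 4 minutes.

the second, by 13 hours 4 minutes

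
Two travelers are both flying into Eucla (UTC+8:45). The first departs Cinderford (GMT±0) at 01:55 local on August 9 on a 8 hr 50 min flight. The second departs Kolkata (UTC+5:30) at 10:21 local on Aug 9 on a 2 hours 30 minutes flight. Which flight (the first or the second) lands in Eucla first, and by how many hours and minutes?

the second, by 3 hours 24 minutes

Flight 1 departs at 01:55 UTC (Aug 9).
+8 hours and 50 minutes → arrive 10:45 UTC on Aug 9.
Flight 2 in UTC: 10:21 − 5:30 = 04:51 on Aug 9.
+2 hours 30 minutes → arrive 07:21 UTC on Aug 9.
Flight 2 lands earlier by 3 hours 24 minutes.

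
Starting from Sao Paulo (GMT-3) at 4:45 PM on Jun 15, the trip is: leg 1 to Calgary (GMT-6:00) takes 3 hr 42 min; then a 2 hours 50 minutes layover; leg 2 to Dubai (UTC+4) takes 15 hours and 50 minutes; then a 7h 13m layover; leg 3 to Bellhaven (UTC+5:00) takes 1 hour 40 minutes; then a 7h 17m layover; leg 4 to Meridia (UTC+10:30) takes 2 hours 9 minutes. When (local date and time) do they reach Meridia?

Convert departure to UTC: 4:45 PM + 3:00 = 7:45 PM UTC on Jun 15.
Add 3 hours 42 minutes leg 1 → 11:27 PM UTC.
Add 2 hours and 50 minutes layover in Calgary → 2:17 AM UTC (Jun 16).
Add 15 hours 50 minutes leg 2 → 6:07 PM UTC.
Add 7 hours 13 minutes layover in Dubai → 1:20 AM UTC (Jun 17).
Add 1 hour 40 minutes leg 3 → 3:00 AM UTC.
Add 7 hours 17 minutes layover in Bellhaven → 10:17 AM UTC.
Add 2 hours 9 minutes leg 4 → 12:26 PM UTC.
Meridia is UTC+10:30, so local arrival = 12:26 PM + 10:30 = 10:56 PM on Jun 17.

10:56 PM on Jun 17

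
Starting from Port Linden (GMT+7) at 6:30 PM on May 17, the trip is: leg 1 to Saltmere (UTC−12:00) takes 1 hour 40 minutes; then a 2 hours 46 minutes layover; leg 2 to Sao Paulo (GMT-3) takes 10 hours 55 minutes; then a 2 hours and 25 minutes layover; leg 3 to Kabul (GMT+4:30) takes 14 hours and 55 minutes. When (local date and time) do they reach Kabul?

12:41 AM on May 19

Convert departure to UTC: 6:30 PM − 7:00 = 11:30 AM UTC on May 17.
Add 1 hour and 40 minutes leg 1 → 1:10 PM UTC.
Add 2 hours 46 minutes layover in Saltmere → 3:56 PM UTC.
Add 10 hours 55 minutes leg 2 → 2:51 AM UTC (May 18).
Add 2 hours 25 minutes layover in Sao Paulo → 5:16 AM UTC.
Add 14 hours and 55 minutes leg 3 → 8:11 PM UTC.
Kabul is UTC+4:30, so local arrival = 8:11 PM + 4:30 = 12:41 AM on May 19.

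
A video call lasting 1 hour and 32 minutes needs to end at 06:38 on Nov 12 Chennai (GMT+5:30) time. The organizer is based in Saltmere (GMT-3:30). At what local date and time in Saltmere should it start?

20:06 on November 11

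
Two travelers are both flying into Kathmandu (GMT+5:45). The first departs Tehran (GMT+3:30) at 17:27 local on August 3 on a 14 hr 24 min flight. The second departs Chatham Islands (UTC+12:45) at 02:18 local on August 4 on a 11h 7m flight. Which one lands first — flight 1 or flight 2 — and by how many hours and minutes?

Flight 1 in UTC: 17:27 − 3:30 = 13:57 on Aug 3.
+14 hours 24 minutes → arrive 04:21 UTC on Aug 4.
Flight 2 in UTC: 02:18 − 12:45 = 13:33 on Aug 3.
+11 hours and 7 minutes → arrive 00:40 UTC on Aug 4.
Flight 2 lands earlier by 3 hours 41 minutes.

the second, by 3 hours 41 minutes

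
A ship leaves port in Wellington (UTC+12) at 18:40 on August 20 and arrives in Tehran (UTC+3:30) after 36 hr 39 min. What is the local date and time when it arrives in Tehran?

Convert departure to UTC: 18:40 − 12:00 = 06:40 UTC on Aug 20.
Add 36 hours and 39 minutes travel time → 19:19 UTC (Aug 21).
Tehran is UTC+3:30, so local arrival = 19:19 + 3:30 = 22:49 on Aug 21.

22:49 on August 21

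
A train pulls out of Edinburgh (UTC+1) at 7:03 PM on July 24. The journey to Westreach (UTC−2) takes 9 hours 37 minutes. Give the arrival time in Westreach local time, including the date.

Convert departure to UTC: 7:03 PM − 1:00 = 6:03 PM UTC on Jul 24.
Add 9 hours 37 minutes travel time → 3:40 AM UTC (Jul 25).
Westreach is UTC−2:00, so local arrival = 3:40 AM − 2:00 = 1:40 AM on Jul 25.

1:40 AM on July 25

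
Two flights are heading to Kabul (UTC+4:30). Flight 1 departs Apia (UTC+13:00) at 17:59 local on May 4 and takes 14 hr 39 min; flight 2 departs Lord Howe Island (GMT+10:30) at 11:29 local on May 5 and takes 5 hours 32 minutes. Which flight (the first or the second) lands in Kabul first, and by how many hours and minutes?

the first, by 10 hours 53 minutes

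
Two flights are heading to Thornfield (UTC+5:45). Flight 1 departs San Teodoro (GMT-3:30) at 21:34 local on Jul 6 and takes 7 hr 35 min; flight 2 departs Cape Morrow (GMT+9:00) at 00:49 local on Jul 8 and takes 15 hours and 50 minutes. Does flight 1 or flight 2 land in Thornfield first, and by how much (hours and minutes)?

the first, by 23 hours

Flight 1 in UTC: 21:34 + 3:30 = 01:04 on Jul 7.
+7 hours and 35 minutes → arrive 08:39 UTC on Jul 7.
Flight 2 in UTC: 00:49 − 9:00 = 15:49 on Jul 7.
+15 hours 50 minutes → arrive 07:39 UTC on Jul 8.
Flight 1 lands earlier by 23 hours.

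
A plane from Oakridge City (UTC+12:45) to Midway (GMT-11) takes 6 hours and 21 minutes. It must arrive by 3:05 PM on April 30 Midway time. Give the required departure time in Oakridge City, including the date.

Target arrival in UTC: 3:05 PM + 11:00 = 2:05 AM on May 1.
Subtract 6 hours 21 minutes → departure 7:44 PM UTC on Apr 30.
Oakridge City is UTC+12:45: 7:44 PM + 12:45 = 8:29 AM on May 1.

8:29 AM on May 1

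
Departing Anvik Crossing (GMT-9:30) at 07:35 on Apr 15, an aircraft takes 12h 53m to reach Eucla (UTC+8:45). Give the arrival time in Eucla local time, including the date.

14:43 on April 16

Convert departure to UTC: 07:35 + 9:30 = 17:05 UTC on Apr 15.
Add 12 hours 53 minutes travel time → 05:58 UTC (Apr 16).
Eucla is UTC+8:45, so local arrival = 05:58 + 8:45 = 14:43 on Apr 16.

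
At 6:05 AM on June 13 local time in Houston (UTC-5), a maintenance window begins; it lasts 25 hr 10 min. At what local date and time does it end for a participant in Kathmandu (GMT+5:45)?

Kathmandu is 10:45 ahead of Houston.
After 25 hours 10 minutes it is 7:15 AM (Jun 14) in Houston.
Shift by the zone difference: 7:15 AM + 10:45 = 6:00 PM on Jun 14 in Kathmandu.

6:00 PM on June 14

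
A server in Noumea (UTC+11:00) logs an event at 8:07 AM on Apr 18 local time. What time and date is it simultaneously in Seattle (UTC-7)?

2:07 PM on Apr 17

Seattle is 18:00 behind Noumea.
Shift by the zone difference: 8:07 AM − 18:00 = 2:07 PM on Apr 17 in Seattle.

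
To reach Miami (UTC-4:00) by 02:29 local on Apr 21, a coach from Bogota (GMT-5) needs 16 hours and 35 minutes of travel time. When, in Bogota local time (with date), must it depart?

08:54 on Apr 20

Target arrival in UTC: 02:29 + 4:00 = 06:29 on Apr 21.
Subtract 16 hours and 35 minutes → departure 13:54 UTC on Apr 20.
Bogota is UTC−5:00: 13:54 − 5:00 = 08:54 on Apr 20.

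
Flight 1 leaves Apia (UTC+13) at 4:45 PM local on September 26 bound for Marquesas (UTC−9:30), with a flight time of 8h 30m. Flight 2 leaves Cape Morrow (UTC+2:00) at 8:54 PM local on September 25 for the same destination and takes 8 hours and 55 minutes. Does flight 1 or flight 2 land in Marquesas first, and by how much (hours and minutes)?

Flight 1 in UTC: 4:45 PM − 13:00 = 3:45 AM on Sep 26.
+8 hours 30 minutes → arrive 12:15 PM UTC on Sep 26.
Flight 2 in UTC: 8:54 PM − 2:00 = 6:54 PM on Sep 25.
+8 hours and 55 minutes → arrive 3:49 AM UTC on Sep 26.
Flight 2 lands earlier by 8 hours 26 minutes.

the second, by 8 hours 26 minutes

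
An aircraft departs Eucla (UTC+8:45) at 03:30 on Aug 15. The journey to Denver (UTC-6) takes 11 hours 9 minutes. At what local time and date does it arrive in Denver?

23:54 on Aug 14

Denver is 14:45 behind Eucla.
After 11 hours 9 minutes it is 14:39 in Eucla.
Shift by the zone difference: 14:39 − 14:45 = 23:54 on Aug 14 in Denver.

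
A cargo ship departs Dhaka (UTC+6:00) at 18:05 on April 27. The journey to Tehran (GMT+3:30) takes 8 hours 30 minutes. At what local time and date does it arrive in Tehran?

Tehran is 2:30 behind Dhaka.
After 8 hours 30 minutes it is 02:35 (Apr 28) in Dhaka.
Shift by the zone difference: 02:35 − 2:30 = 00:05 on Apr 28 in Tehran.

00:05 on Apr 28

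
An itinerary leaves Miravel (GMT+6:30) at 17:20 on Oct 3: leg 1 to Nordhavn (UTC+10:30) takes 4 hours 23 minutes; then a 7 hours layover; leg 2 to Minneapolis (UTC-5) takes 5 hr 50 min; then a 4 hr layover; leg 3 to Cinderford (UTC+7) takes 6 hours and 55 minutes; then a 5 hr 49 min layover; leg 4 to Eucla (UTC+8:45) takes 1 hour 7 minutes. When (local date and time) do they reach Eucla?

06:39 on October 5

Convert departure to UTC: 17:20 − 6:30 = 10:50 UTC on Oct 3.
Add 4 hours and 23 minutes leg 1 → 15:13 UTC.
Add 7 hours layover in Nordhavn → 22:13 UTC.
Add 5 hours and 50 minutes leg 2 → 04:03 UTC (Oct 4).
Add 4 hours layover in Minneapolis → 08:03 UTC.
Add 6 hours and 55 minutes leg 3 → 14:58 UTC.
Add 5 hours and 49 minutes layover in Cinderford → 20:47 UTC.
Add 1 hour and 7 minutes leg 4 → 21:54 UTC.
Eucla is UTC+8:45, so local arrival = 21:54 + 8:45 = 06:39 on Oct 5.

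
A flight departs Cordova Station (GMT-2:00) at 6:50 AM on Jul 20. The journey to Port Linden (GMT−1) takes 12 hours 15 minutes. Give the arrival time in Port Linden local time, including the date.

8:05 PM on July 20

Convert departure to UTC: 6:50 AM + 2:00 = 8:50 AM UTC on Jul 20.
Add 12 hours 15 minutes travel time → 9:05 PM UTC.
Port Linden is UTC−1:00, so local arrival = 9:05 PM − 1:00 = 8:05 PM on Jul 20.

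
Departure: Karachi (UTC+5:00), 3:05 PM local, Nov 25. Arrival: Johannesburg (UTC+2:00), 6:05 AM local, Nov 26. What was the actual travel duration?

18 hours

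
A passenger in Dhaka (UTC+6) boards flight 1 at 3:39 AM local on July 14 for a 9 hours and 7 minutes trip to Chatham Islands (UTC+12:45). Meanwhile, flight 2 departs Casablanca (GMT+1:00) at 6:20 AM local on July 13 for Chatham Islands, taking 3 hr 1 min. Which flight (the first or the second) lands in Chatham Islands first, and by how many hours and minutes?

the second, by 22 hours 25 minutes

Flight 1 in UTC: 3:39 AM − 6:00 = 9:39 PM on Jul 13.
+9 hours and 7 minutes → arrive 6:46 AM UTC on Jul 14.
Flight 2 in UTC: 6:20 AM − 1:00 = 5:20 AM on Jul 13.
+3 hours 1 minute → arrive 8:21 AM UTC on Jul 13.
Flight 2 lands earlier by 22 hours 25 minutes.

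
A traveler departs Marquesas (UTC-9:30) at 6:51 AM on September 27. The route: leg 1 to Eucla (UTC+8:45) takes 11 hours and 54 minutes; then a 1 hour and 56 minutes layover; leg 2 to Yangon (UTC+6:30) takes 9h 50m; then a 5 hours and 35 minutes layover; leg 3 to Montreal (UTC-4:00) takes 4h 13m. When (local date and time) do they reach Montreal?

9:49 PM on September 28

Convert departure to UTC: 6:51 AM + 9:30 = 4:21 PM UTC on Sep 27.
Add 11 hours and 54 minutes leg 1 → 4:15 AM UTC (Sep 28).
Add 1 hour and 56 minutes layover in Eucla → 6:11 AM UTC.
Add 9 hours 50 minutes leg 2 → 4:01 PM UTC.
Add 5 hours 35 minutes layover in Yangon → 9:36 PM UTC.
Add 4 hours and 13 minutes leg 3 → 1:49 AM UTC (Sep 29).
Montreal is UTC−4:00, so local arrival = 1:49 AM − 4:00 = 9:49 PM on Sep 28.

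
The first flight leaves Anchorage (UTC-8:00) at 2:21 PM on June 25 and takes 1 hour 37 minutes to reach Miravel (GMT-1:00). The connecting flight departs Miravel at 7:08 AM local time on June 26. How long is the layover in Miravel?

8 hours 10 minutes

Convert departure to UTC: 2:21 PM + 8:00 = 10:21 PM UTC on Jun 25.
Add 1 hour 37 minutes flight time → 11:58 PM UTC.
Miravel is UTC−1:00, so local arrival = 11:58 PM − 1:00 = 10:58 PM on Jun 25.
Layover = 7:08 AM − 10:58 PM (+1 day) = 8 hours 10 minutes.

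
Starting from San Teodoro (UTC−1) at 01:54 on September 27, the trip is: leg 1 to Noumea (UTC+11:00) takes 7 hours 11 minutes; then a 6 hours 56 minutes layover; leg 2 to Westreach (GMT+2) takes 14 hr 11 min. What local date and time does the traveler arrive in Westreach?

09:12 on September 28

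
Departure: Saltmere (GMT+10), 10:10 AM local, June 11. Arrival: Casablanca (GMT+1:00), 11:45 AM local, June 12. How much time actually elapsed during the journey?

Departure in UTC: 10:10 AM − 10:00 = 12:10 AM on Jun 11.
Arrival in UTC: 11:45 AM − 1:00 = 10:45 AM on Jun 12.
Elapsed = 10:45 AM − 12:10 AM (+1 day) = 34 hours 35 minutes.

34 hours 35 minutes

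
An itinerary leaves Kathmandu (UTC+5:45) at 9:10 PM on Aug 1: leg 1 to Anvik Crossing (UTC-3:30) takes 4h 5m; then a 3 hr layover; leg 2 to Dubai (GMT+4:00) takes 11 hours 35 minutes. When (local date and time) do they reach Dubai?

2:05 PM on August 2

Convert departure to UTC: 9:10 PM − 5:45 = 3:25 PM UTC on Aug 1.
Add 4 hours 5 minutes leg 1 → 7:30 PM UTC.
Add 3 hours layover in Anvik Crossing → 10:30 PM UTC.
Add 11 hours and 35 minutes leg 2 → 10:05 AM UTC (Aug 2).
Dubai is UTC+4:00, so local arrival = 10:05 AM + 4:00 = 2:05 PM on Aug 2.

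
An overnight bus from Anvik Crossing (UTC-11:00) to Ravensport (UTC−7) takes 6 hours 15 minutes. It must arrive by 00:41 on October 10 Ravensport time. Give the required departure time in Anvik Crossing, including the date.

14:26 on October 9

Target arrival in UTC: 00:41 + 7:00 = 07:41 on Oct 10.
Subtract 6 hours and 15 minutes → departure 01:26 UTC on Oct 10.
Anvik Crossing is UTC−11:00: 01:26 − 11:00 = 14:26 on Oct 9.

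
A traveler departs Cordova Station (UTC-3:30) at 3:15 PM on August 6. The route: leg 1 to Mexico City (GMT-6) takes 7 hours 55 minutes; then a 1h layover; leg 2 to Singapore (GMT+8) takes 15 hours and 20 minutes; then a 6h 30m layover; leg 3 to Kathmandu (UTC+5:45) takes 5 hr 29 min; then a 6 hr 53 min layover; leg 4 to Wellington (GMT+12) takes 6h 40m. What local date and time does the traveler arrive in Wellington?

8:32 AM on August 9

Convert departure to UTC: 3:15 PM + 3:30 = 6:45 PM UTC on Aug 6.
Add 7 hours and 55 minutes leg 1 → 2:40 AM UTC (Aug 7).
Add 1 hour layover in Mexico City → 3:40 AM UTC.
Add 15 hours 20 minutes leg 2 → 7:00 PM UTC.
Add 6 hours and 30 minutes layover in Singapore → 1:30 AM UTC (Aug 8).
Add 5 hours and 29 minutes leg 3 → 6:59 AM UTC.
Add 6 hours and 53 minutes layover in Kathmandu → 1:52 PM UTC.
Add 6 hours and 40 minutes leg 4 → 8:32 PM UTC.
Wellington is UTC+12:00, so local arrival = 8:32 PM + 12:00 = 8:32 AM on Aug 9.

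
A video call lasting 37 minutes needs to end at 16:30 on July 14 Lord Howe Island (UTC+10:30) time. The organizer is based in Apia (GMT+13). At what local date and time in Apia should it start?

18:23 on July 14

Target end time in UTC: 16:30 − 10:30 = 06:00 on Jul 14.
Subtract 37 minutes → start 05:23 UTC on Jul 14.
Apia is UTC+13:00: 05:23 + 13:00 = 18:23 on Jul 14.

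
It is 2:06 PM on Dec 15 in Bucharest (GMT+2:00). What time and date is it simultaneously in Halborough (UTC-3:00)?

9:06 AM on December 15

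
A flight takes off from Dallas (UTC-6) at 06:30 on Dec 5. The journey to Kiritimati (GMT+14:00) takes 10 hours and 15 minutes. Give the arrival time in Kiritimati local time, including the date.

Kiritimati is 20:00 ahead of Dallas.
After 10 hours and 15 minutes it is 16:45 in Dallas.
Shift by the zone difference: 16:45 + 20:00 = 12:45 on Dec 6 in Kiritimati.

12:45 on December 6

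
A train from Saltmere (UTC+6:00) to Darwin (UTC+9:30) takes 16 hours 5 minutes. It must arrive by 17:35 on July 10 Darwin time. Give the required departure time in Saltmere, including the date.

22:00 on July 9

Target arrival in UTC: 17:35 − 9:30 = 08:05 on Jul 10.
Subtract 16 hours and 5 minutes → departure 16:00 UTC on Jul 9.
Saltmere is UTC+6:00: 16:00 + 6:00 = 22:00 on Jul 9.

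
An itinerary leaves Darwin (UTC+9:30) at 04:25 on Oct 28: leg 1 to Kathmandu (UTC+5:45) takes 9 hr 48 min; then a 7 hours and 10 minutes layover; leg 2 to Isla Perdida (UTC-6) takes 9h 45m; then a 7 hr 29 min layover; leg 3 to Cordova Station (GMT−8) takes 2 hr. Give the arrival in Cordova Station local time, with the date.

Convert departure to UTC: 04:25 − 9:30 = 18:55 UTC on Oct 27.
Add 9 hours and 48 minutes leg 1 → 04:43 UTC (Oct 28).
Add 7 hours 10 minutes layover in Kathmandu → 11:53 UTC.
Add 9 hours 45 minutes leg 2 → 21:38 UTC.
Add 7 hours 29 minutes layover in Isla Perdida → 05:07 UTC (Oct 29).
Add 2 hours leg 3 → 07:07 UTC.
Cordova Station is UTC−8:00, so local arrival = 07:07 − 8:00 = 23:07 on Oct 28.

23:07 on October 28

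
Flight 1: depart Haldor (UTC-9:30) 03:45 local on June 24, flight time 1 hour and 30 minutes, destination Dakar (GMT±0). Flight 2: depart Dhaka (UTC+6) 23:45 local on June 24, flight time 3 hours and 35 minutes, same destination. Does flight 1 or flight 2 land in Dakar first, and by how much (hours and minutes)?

the first, by 6 hours 35 minutes

Flight 1 in UTC: 03:45 + 9:30 = 13:15 on Jun 24.
+1 hour 30 minutes → arrive 14:45 UTC on Jun 24.
Flight 2 in UTC: 23:45 − 6:00 = 17:45 on Jun 24.
+3 hours 35 minutes → arrive 21:20 UTC on Jun 24.
Flight 1 lands earlier by 6 hours 35 minutes.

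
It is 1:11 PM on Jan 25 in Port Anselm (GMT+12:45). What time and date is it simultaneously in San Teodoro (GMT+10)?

In UTC: 1:11 PM − 12:45 = 12:26 AM on Jan 25.
San Teodoro is UTC+10:00: 12:26 AM + 10:00 = 10:26 AM on Jan 25.

10:26 AM on January 25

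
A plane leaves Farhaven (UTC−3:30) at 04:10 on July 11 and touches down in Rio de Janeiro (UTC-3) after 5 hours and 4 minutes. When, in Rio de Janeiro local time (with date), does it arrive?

Convert departure to UTC: 04:10 + 3:30 = 07:40 UTC on Jul 11.
Add 5 hours 4 minutes travel time → 12:44 UTC.
Rio de Janeiro is UTC−3:00, so local arrival = 12:44 − 3:00 = 09:44 on Jul 11.

09:44 on July 11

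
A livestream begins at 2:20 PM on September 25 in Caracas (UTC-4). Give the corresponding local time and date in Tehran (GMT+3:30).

In UTC: 2:20 PM + 4:00 = 6:20 PM on Sep 25.
Tehran is UTC+3:30: 6:20 PM + 3:30 = 9:50 PM on Sep 25.

9:50 PM on September 25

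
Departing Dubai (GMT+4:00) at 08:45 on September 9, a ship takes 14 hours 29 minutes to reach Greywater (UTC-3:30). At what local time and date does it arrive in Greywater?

15:44 on September 9

Convert departure to UTC: 08:45 − 4:00 = 04:45 UTC on Sep 9.
Add 14 hours and 29 minutes travel time → 19:14 UTC.
Greywater is UTC−3:30, so local arrival = 19:14 − 3:30 = 15:44 on Sep 9.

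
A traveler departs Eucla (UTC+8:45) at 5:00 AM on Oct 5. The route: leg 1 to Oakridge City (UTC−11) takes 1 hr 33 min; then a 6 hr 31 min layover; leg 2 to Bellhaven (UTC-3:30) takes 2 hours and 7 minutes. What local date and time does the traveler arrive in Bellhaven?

2:56 AM on October 5

Convert departure to UTC: 5:00 AM − 8:45 = 8:15 PM UTC on Oct 4.
Add 1 hour and 33 minutes leg 1 → 9:48 PM UTC.
Add 6 hours and 31 minutes layover in Oakridge City → 4:19 AM UTC (Oct 5).
Add 2 hours 7 minutes leg 2 → 6:26 AM UTC.
Bellhaven is UTC−3:30, so local arrival = 6:26 AM − 3:30 = 2:56 AM on Oct 5.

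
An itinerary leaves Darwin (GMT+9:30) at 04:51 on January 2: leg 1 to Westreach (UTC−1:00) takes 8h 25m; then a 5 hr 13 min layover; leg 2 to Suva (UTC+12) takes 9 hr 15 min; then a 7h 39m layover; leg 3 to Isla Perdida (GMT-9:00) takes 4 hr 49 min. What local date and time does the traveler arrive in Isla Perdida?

21:42 on January 2

Convert departure to UTC: 04:51 − 9:30 = 19:21 UTC on Jan 1.
Add 8 hours 25 minutes leg 1 → 03:46 UTC (Jan 2).
Add 5 hours and 13 minutes layover in Westreach → 08:59 UTC.
Add 9 hours 15 minutes leg 2 → 18:14 UTC.
Add 7 hours 39 minutes layover in Suva → 01:53 UTC (Jan 3).
Add 4 hours and 49 minutes leg 3 → 06:42 UTC.
Isla Perdida is UTC−9:00, so local arrival = 06:42 − 9:00 = 21:42 on Jan 2.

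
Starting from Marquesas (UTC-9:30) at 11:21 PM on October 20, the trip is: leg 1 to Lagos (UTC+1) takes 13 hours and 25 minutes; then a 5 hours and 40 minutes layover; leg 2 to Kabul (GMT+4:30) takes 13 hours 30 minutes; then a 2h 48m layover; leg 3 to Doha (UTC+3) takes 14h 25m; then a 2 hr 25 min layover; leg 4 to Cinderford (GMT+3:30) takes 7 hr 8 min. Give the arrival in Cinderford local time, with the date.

11:42 PM on October 23

Convert departure to UTC: 11:21 PM + 9:30 = 8:51 AM UTC on Oct 21.
Add 13 hours and 25 minutes leg 1 → 10:16 PM UTC.
Add 5 hours and 40 minutes layover in Lagos → 3:56 AM UTC (Oct 22).
Add 13 hours 30 minutes leg 2 → 5:26 PM UTC.
Add 2 hours and 48 minutes layover in Kabul → 8:14 PM UTC.
Add 14 hours and 25 minutes leg 3 → 10:39 AM UTC (Oct 23).
Add 2 hours 25 minutes layover in Doha → 1:04 PM UTC.
Add 7 hours 8 minutes leg 4 → 8:12 PM UTC.
Cinderford is UTC+3:30, so local arrival = 8:12 PM + 3:30 = 11:42 PM on Oct 23.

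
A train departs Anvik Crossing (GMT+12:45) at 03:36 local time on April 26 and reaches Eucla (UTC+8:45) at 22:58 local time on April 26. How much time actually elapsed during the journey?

23 hours 22 minutes

Eucla is 4:00 behind Anvik Crossing.
Clock-face elapsed time (ignoring zones) is 19 hours 22 minutes.
Actual elapsed = 19 hours 22 minutes + 4:00 = 23 hours 22 minutes.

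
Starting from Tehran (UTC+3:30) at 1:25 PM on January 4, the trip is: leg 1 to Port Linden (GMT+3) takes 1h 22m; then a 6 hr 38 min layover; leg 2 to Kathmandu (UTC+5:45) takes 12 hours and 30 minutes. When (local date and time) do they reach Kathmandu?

12:10 PM on January 5

Convert departure to UTC: 1:25 PM − 3:30 = 9:55 AM UTC on Jan 4.
Add 1 hour and 22 minutes leg 1 → 11:17 AM UTC.
Add 6 hours and 38 minutes layover in Port Linden → 5:55 PM UTC.
Add 12 hours and 30 minutes leg 2 → 6:25 AM UTC (Jan 5).
Kathmandu is UTC+5:45, so local arrival = 6:25 AM + 5:45 = 12:10 PM on Jan 5.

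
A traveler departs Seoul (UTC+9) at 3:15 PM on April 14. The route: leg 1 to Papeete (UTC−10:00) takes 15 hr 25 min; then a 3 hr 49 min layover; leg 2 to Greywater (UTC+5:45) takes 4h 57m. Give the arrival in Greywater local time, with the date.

Convert departure to UTC: 3:15 PM − 9:00 = 6:15 AM UTC on Apr 14.
Add 15 hours and 25 minutes leg 1 → 9:40 PM UTC.
Add 3 hours and 49 minutes layover in Papeete → 1:29 AM UTC (Apr 15).
Add 4 hours 57 minutes leg 2 → 6:26 AM UTC.
Greywater is UTC+5:45, so local arrival = 6:26 AM + 5:45 = 12:11 PM on Apr 15.

12:11 PM on Apr 15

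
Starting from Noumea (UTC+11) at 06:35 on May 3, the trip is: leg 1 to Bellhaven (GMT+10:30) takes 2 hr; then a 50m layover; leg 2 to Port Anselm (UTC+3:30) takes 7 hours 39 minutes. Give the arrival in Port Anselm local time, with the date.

09:34 on May 3

Convert departure to UTC: 06:35 − 11:00 = 19:35 UTC on May 2.
Add 2 hours leg 1 → 21:35 UTC.
Add 50 minutes layover in Bellhaven → 22:25 UTC.
Add 7 hours 39 minutes leg 2 → 06:04 UTC (May 3).
Port Anselm is UTC+3:30, so local arrival = 06:04 + 3:30 = 09:34 on May 3.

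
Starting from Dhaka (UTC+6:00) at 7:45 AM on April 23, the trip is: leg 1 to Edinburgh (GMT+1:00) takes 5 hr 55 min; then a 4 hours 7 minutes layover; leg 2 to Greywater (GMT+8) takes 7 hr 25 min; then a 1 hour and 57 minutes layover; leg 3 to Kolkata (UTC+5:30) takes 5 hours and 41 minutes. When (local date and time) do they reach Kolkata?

8:20 AM on April 24

Convert departure to UTC: 7:45 AM − 6:00 = 1:45 AM UTC on Apr 23.
Add 5 hours 55 minutes leg 1 → 7:40 AM UTC.
Add 4 hours 7 minutes layover in Edinburgh → 11:47 AM UTC.
Add 7 hours 25 minutes leg 2 → 7:12 PM UTC.
Add 1 hour and 57 minutes layover in Greywater → 9:09 PM UTC.
Add 5 hours 41 minutes leg 3 → 2:50 AM UTC (Apr 24).
Kolkata is UTC+5:30, so local arrival = 2:50 AM + 5:30 = 8:20 AM on Apr 24.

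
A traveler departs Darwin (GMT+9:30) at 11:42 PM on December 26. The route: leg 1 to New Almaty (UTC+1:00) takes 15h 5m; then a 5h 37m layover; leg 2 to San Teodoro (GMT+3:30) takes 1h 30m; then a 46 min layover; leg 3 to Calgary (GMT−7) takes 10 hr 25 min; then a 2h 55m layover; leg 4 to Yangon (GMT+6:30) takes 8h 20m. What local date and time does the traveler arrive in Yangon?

Convert departure to UTC: 11:42 PM − 9:30 = 2:12 PM UTC on Dec 26.
Add 15 hours and 5 minutes leg 1 → 5:17 AM UTC (Dec 27).
Add 5 hours 37 minutes layover in New Almaty → 10:54 AM UTC.
Add 1 hour 30 minutes leg 2 → 12:24 PM UTC.
Add 46 minutes layover in San Teodoro → 1:10 PM UTC.
Add 10 hours and 25 minutes leg 3 → 11:35 PM UTC.
Add 2 hours 55 minutes layover in Calgary → 2:30 AM UTC (Dec 28).
Add 8 hours and 20 minutes leg 4 → 10:50 AM UTC.
Yangon is UTC+6:30, so local arrival = 10:50 AM + 6:30 = 5:20 PM on Dec 28.

5:20 PM on December 28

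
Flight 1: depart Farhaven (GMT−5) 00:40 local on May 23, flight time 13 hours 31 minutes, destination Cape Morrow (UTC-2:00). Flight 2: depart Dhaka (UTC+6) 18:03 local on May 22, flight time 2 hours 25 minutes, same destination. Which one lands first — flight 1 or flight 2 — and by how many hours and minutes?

Flight 1 in UTC: 00:40 + 5:00 = 05:40 on May 23.
+13 hours 31 minutes → arrive 19:11 UTC on May 23.
Flight 2 in UTC: 18:03 − 6:00 = 12:03 on May 22.
+2 hours 25 minutes → arrive 14:28 UTC on May 22.
Flight 2 lands earlier by 28 hours 43 minutes.

the second, by 28 hours 43 minutes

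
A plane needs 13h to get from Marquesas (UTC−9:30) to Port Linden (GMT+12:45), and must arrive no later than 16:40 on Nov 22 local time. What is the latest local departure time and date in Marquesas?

Target arrival in UTC: 16:40 − 12:45 = 03:55 on Nov 22.
Subtract 13 hours → departure 14:55 UTC on Nov 21.
Marquesas is UTC−9:30: 14:55 − 9:30 = 05:25 on Nov 21.

05:25 on Nov 21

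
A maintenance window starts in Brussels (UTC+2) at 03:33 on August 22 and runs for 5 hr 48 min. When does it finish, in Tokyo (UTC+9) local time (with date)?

16:21 on August 22

Convert start to UTC: 03:33 − 2:00 = 01:33 UTC on Aug 22.
Add 5 hours 48 minutes duration → 07:21 UTC.
Tokyo is UTC+9:00, so local end time = 07:21 + 9:00 = 16:21 on Aug 22.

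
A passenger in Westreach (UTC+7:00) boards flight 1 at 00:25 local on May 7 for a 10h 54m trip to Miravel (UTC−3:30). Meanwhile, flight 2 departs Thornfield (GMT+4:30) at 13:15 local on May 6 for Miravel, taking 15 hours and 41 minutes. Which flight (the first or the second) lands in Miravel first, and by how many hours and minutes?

the second, by 3 hours 53 minutes

Flight 1 in UTC: 00:25 − 7:00 = 17:25 on May 6.
+10 hours and 54 minutes → arrive 04:19 UTC on May 7.
Flight 2 in UTC: 13:15 − 4:30 = 08:45 on May 6.
+15 hours 41 minutes → arrive 00:26 UTC on May 7.
Flight 2 lands earlier by 3 hours 53 minutes.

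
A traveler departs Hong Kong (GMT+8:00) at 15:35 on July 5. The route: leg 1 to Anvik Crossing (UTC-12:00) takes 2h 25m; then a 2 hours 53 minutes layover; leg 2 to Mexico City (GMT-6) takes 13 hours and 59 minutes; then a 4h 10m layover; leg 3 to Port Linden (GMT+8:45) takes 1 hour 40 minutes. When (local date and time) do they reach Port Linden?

Convert departure to UTC: 15:35 − 8:00 = 07:35 UTC on Jul 5.
Add 2 hours and 25 minutes leg 1 → 10:00 UTC.
Add 2 hours 53 minutes layover in Anvik Crossing → 12:53 UTC.
Add 13 hours and 59 minutes leg 2 → 02:52 UTC (Jul 6).
Add 4 hours 10 minutes layover in Mexico City → 07:02 UTC.
Add 1 hour and 40 minutes leg 3 → 08:42 UTC.
Port Linden is UTC+8:45, so local arrival = 08:42 + 8:45 = 17:27 on Jul 6.

17:27 on July 6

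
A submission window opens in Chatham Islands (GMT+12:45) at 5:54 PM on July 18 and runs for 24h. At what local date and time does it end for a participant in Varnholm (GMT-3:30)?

1:39 AM on July 19

Varnholm is 16:15 behind Chatham Islands.
After 24 hours it is 5:54 PM (Jul 19) in Chatham Islands.
Shift by the zone difference: 5:54 PM − 16:15 = 1:39 AM on Jul 19 in Varnholm.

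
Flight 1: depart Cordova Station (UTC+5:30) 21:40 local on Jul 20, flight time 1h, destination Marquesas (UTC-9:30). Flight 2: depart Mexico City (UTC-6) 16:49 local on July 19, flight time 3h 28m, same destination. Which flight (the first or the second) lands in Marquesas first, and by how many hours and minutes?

Flight 1 in UTC: 21:40 − 5:30 = 16:10 on Jul 20.
+1 hour → arrive 17:10 UTC on Jul 20.
Flight 2 in UTC: 16:49 + 6:00 = 22:49 on Jul 19.
+3 hours and 28 minutes → arrive 02:17 UTC on Jul 20.
Flight 2 lands earlier by 14 hours 53 minutes.

the second, by 14 hours 53 minutes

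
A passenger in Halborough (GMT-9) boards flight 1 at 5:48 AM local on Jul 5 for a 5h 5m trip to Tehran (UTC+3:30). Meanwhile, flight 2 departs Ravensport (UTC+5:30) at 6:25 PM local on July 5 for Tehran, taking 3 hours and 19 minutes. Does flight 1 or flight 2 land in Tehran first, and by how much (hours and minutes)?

Flight 1 in UTC: 5:48 AM + 9:00 = 2:48 PM on Jul 5.
+5 hours and 5 minutes → arrive 7:53 PM UTC on Jul 5.
Flight 2 in UTC: 6:25 PM − 5:30 = 12:55 PM on Jul 5.
+3 hours 19 minutes → arrive 4:14 PM UTC on Jul 5.
Flight 2 lands earlier by 3 hours 39 minutes.

the second, by 3 hours 39 minutes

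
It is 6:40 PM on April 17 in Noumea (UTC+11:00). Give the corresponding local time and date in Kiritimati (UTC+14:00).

In UTC: 6:40 PM − 11:00 = 7:40 AM on Apr 17.
Kiritimati is UTC+14:00: 7:40 AM + 14:00 = 9:40 PM on Apr 17.

9:40 PM on April 17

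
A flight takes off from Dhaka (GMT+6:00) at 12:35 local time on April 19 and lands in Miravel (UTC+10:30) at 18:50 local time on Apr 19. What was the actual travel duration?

1 hour 45 minutes

Departure in UTC: 12:35 − 6:00 = 06:35 on Apr 19.
Arrival in UTC: 18:50 − 10:30 = 08:20 on Apr 19.
Elapsed = 08:20 − 06:35 = 1 hour 45 minutes.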